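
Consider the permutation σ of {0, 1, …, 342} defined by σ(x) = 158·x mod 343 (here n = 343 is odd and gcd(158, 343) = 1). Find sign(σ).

Start at x=219: 219 → 302 → 39 → 331 → 162 → 214 → 198 → … (one orbit).
Decompose π into cycles: lengths [147, 147, 21, 21, 3, 3, 1] (7 cycles, including the fixed point 0).
sign(π) = (−1)^{n − #cycles} = (−1)^{343−7} = (−1)^336 = +1.

+1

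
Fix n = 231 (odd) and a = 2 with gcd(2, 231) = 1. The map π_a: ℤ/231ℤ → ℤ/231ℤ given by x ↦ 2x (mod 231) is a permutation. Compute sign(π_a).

Orbit of 29 under x↦2x: [29, 58, 116, 1, 2, 4, 8]… (length divides ord_231(2)).
Decompose π into cycles: lengths [30, 30, 30, 30, 30, 30, 10, 10, 10, 6, 6, 3, 3, 2, 1] (15 cycles, including the fixed point 0).
With 15 cycles on 231 points, sign = (−1)^{231−15} = +1.
Check: (2/231) = +1 by Zolotarev.

+1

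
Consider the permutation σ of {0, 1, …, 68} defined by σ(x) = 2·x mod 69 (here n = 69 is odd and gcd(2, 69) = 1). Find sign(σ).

Start at x=29: 29 → 58 → 47 → 25 → 50 → 31 → 62 → … (one orbit).
6 cycles of lengths [22, 22, 11, 11, 2, 1].
n − c = 69 − 6 = 63; sign = (−1)^63 = -1.

-1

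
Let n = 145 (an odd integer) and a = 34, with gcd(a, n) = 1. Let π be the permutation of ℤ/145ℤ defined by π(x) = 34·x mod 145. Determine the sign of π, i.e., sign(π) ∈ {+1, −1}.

+1

Orbit of 109 under x↦34x: [109, 81, 144, 111, 4, 136, 129]… (length divides ord_145(34)).
13 cycles of lengths [14, 14, 14, 14, 14, 14, 14, 14, 14, 14, 2, 2, 1].
13 cycles on 145: each ℓ→(−1)^(ℓ−1), product (−1)^132 = +1.
Via Zolotarev, sign(π_{34}) = (34|145) = +1.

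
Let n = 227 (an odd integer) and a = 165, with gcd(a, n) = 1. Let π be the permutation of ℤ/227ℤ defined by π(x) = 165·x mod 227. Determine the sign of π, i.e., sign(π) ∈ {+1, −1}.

Orbit of 96 under x↦165x: [96, 177, 149, 69, 35, 100, 156]… (length divides ord_227(165)).
π_165 has 2 disjoint cycles with lengths [226, 1] on {0,…,226}.
With 2 cycles on 227 points, sign = (−1)^{227−2} = -1.

-1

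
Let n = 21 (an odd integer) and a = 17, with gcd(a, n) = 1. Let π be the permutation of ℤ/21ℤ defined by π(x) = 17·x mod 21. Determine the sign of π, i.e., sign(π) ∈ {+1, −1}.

Orbit of 16 under x↦17x: [16, 20, 4, 5, 1, 17]… (length divides ord_21(17)).
Cycle lengths of π_17 on ℤ/21ℤ: [6, 6, 6, 2, 1]; 5 cycles in total.
5 cycles on 21: each ℓ→(−1)^(ℓ−1), product (−1)^16 = +1.

+1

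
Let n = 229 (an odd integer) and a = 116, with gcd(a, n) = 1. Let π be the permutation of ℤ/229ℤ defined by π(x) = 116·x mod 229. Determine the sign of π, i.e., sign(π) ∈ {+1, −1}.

-1

Orbit of 43 under x↦116x: [43, 179, 154, 2, 3, 119, 64]… (length divides ord_229(116)).
π_116 has 2 disjoint cycles with lengths [228, 1] on {0,…,228}.
With 2 cycles on 229 points, sign = (−1)^{229−2} = -1.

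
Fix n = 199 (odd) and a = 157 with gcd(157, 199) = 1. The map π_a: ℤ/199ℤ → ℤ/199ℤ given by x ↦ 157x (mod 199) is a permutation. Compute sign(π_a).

+1

Start at x=8: 8 → 62 → 182 → 117 → 61 → 25 → 144 → … (one orbit).
7 cycles of lengths [33, 33, 33, 33, 33, 33, 1].
n − c = 199 − 7 = 192; sign = (−1)^192 = +1.
The Jacobi symbol (157|199) = +1 (Zolotarev) agrees.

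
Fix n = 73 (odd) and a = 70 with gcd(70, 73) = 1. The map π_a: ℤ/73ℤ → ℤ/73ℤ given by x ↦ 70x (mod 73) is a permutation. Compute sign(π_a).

+1

Start at x=70: 70 → 9 → 46 → 8 → 49 → 72 → 3 → … (one orbit).
7 cycles of lengths [12, 12, 12, 12, 12, 12, 1].
7 cycles on 73: each ℓ→(−1)^(ℓ−1), product (−1)^66 = +1.
Zolotarev: (70|73) = +1, matching the cycle-count sign.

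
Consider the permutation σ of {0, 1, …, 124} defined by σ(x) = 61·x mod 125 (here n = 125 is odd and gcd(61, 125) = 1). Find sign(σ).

Trace 66: π^k(66) = [66, 26, 86, 121, 6, 116, 76] for k=0..6.
Decompose π into cycles: lengths [25, 25, 25, 25, 5, 5, 5, 5, 1, 1, 1, 1, 1] (13 cycles, including the fixed point 0).
13 cycles on 125: each ℓ→(−1)^(ℓ−1), product (−1)^112 = +1.

+1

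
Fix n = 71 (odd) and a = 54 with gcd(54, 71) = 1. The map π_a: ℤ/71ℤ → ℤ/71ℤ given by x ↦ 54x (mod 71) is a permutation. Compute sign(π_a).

+1

Trace 25: π^k(25) = [25, 1, 54, 5, 57] for k=0..4.
π_54 has 15 disjoint cycles with lengths [5, 5, 5, 5, 5, 5, 5, 5, 5, 5, 5, 5, 5, 5, 1] on {0,…,70}.
sign(π) = (−1)^{n − #cycles} = (−1)^{71−15} = (−1)^56 = +1.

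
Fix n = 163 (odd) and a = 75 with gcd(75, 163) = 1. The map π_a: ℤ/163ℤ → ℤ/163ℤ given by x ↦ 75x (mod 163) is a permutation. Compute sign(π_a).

Start at x=153: 153 → 65 → 148 → 16 → 59 → 24 → 7 → … (one orbit).
Cycle lengths of π_75 on ℤ/163ℤ: [162, 1]; 2 cycles in total.
163 − 2 = 161 transpositions; sign(π) = (−1)^161 = -1.

-1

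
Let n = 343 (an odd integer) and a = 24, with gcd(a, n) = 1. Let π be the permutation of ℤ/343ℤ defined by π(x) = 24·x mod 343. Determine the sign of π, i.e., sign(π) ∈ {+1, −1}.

Orbit of 195 under x↦24x: [195, 221, 159, 43, 3, 72, 13]… (length divides ord_343(24)).
The orbit structure of x ↦ 24x mod 343: 4 orbits of sizes [294, 42, 6, 1].
sign(π) = (−1)^{n − #cycles} = (−1)^{343−4} = (−1)^339 = -1.
The Jacobi symbol (24|343) = -1 (Zolotarev) agrees.

-1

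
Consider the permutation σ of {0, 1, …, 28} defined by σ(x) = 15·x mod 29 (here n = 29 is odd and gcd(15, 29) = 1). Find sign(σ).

-1

Trace 18: π^k(18) = [18, 9, 19, 24, 12, 6, 3] for k=0..6.
Cycle lengths of π_15 on ℤ/29ℤ: [28, 1]; 2 cycles in total.
sign(π) = (−1)^{n − #cycles} = (−1)^{29−2} = (−1)^27 = -1.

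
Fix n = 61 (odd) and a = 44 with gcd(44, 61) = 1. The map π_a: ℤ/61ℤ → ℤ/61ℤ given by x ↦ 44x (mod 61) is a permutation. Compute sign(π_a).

Start at x=16: 16 → 33 → 49 → 21 → 9 → 30 → 39 → … (one orbit).
Decompose π into cycles: lengths [60, 1] (2 cycles, including the fixed point 0).
sign(π) = (−1)^{n − #cycles} = (−1)^{61−2} = (−1)^59 = -1.

-1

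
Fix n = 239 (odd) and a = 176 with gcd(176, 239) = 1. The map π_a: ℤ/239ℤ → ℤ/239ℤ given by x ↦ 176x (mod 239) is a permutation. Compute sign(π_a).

Orbit of 83 under x↦176x: [83, 29, 85, 142, 136, 36, 122]… (length divides ord_239(176)).
π_176 has 3 disjoint cycles with lengths [119, 119, 1] on {0,…,238}.
n − c = 239 − 3 = 236; sign = (−1)^236 = +1.
The Jacobi symbol (176|239) = +1 (Zolotarev) agrees.

+1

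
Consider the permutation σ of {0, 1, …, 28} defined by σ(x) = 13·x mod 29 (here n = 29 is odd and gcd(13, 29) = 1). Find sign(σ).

+1

Start at x=25: 25 → 6 → 20 → 28 → 16 → 5 → 7 → … (one orbit).
π_13 has 3 disjoint cycles with lengths [14, 14, 1] on {0,…,28}.
sign(π) = (−1)^{n − #cycles} = (−1)^{29−3} = (−1)^26 = +1.
(13|29)_J = +1 (Zolotarev's lemma cross-check).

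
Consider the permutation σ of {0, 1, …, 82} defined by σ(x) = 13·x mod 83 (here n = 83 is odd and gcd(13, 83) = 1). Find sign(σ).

Orbit of 23 under x↦13x: [23, 50, 69, 67, 41, 35, 40]… (length divides ord_83(13)).
π_13 has 2 disjoint cycles with lengths [82, 1] on {0,…,82}.
2 cycles on 83: each ℓ→(−1)^(ℓ−1), product (−1)^81 = -1.
(13|83)_J = -1 (Zolotarev's lemma cross-check).

-1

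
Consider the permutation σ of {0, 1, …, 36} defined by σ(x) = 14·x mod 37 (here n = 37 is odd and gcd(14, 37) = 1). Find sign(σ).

Orbit of 27 under x↦14x: [27, 8, 1, 14, 11, 6, 10]… (length divides ord_37(14)).
Cycle type of π: 12×3 + 1; total 4 cycles.
With 4 cycles on 37 points, sign = (−1)^{37−4} = -1.
(14|37)_J = -1 (Zolotarev's lemma cross-check).

-1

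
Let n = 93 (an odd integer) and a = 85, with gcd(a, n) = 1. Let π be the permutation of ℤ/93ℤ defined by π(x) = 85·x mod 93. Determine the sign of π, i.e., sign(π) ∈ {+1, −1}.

Trace 46: π^k(46) = [46, 4, 61, 70, 91, 16, 58] for k=0..6.
12 cycles of lengths [10, 10, 10, 10, 10, 10, 10, 10, 10, 1, 1, 1].
n − c = 93 − 12 = 81; sign = (−1)^81 = -1.
The Jacobi symbol (85|93) = -1 (Zolotarev) agrees.

-1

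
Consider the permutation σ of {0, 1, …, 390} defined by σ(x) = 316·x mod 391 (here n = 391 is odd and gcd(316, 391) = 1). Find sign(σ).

+1

Start at x=194: 194 → 308 → 360 → 370 → 11 → 348 → 97 → … (one orbit).
Cycle type of π: 176×2 + 22 + 16 + 1; total 5 cycles.
5 cycles on 391: each ℓ→(−1)^(ℓ−1), product (−1)^386 = +1.
(316|391)_J = +1 (Zolotarev's lemma cross-check).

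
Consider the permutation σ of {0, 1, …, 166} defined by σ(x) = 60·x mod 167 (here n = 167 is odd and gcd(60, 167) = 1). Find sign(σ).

-1

Trace 88: π^k(88) = [88, 103, 1, 60, 93, 69, 132] for k=0..6.
Cycle lengths of π_60 on ℤ/167ℤ: [166, 1]; 2 cycles in total.
2 cycles on 167: each ℓ→(−1)^(ℓ−1), product (−1)^165 = -1.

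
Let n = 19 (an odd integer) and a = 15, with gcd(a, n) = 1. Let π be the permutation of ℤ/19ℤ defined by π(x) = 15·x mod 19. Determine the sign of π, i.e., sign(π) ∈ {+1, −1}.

-1

Orbit of 15 under x↦15x: [15, 16, 12, 9, 2, 11, 13]… (length divides ord_19(15)).
Decompose π into cycles: lengths [18, 1] (2 cycles, including the fixed point 0).
sign(π) = (−1)^{n − #cycles} = (−1)^{19−2} = (−1)^17 = -1.
Via Zolotarev, sign(π_{15}) = (15|19) = -1.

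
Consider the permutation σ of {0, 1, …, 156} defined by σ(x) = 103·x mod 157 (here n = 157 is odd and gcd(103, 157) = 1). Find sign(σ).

Orbit of 150 under x↦103x: [150, 64, 155, 108, 134, 143, 128]… (length divides ord_157(103)).
Cycle lengths of π_103 on ℤ/157ℤ: [52, 52, 52, 1]; 4 cycles in total.
157 − 4 = 153 transpositions; sign(π) = (−1)^153 = -1.

-1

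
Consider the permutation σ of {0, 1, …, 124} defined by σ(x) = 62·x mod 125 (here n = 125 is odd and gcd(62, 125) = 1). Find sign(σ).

-1

Start at x=86: 86 → 82 → 84 → 83 → 21 → 52 → 99 → … (one orbit).
4 cycles of lengths [100, 20, 4, 1].
125 − 4 = 121 transpositions; sign(π) = (−1)^121 = -1.
(62|125)_J = -1 (Zolotarev's lemma cross-check).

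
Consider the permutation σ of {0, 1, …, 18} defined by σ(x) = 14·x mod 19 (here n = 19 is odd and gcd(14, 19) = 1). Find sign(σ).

Trace 2: π^k(2) = [2, 9, 12, 16, 15, 1, 14] for k=0..6.
Cycle type of π: 18 + 1; total 2 cycles.
n − c = 19 − 2 = 17; sign = (−1)^17 = -1.

-1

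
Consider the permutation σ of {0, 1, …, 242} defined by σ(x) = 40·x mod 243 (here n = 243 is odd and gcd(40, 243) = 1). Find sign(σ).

Trace 187: π^k(187) = [187, 190, 67, 7, 37, 22, 151] for k=0..6.
Cycle type of π: 81×2 + 27×2 + 9×2 + 3×2 + 1×3; total 11 cycles.
11 cycles on 243: each ℓ→(−1)^(ℓ−1), product (−1)^232 = +1.

+1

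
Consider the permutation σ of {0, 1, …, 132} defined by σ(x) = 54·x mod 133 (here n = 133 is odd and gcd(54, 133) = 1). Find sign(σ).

-1

Trace 100: π^k(100) = [100, 80, 64, 131, 25, 20, 16] for k=0..6.
Cycle type of π: 18×6 + 9×2 + 6 + 1; total 10 cycles.
133 − 10 = 123 transpositions; sign(π) = (−1)^123 = -1.
(54|133)_J = -1 (Zolotarev's lemma cross-check).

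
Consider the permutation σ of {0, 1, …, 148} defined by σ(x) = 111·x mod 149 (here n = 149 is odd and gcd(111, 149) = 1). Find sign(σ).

Trace 140: π^k(140) = [140, 44, 116, 62, 28, 128, 53] for k=0..6.
Cycle type of π: 148 + 1; total 2 cycles.
With 2 cycles on 149 points, sign = (−1)^{149−2} = -1.
Via Zolotarev, sign(π_{111}) = (111|149) = -1.

-1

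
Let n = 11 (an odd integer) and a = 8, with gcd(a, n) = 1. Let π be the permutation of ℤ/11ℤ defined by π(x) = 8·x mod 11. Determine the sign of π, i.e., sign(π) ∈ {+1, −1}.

-1

Start at x=2: 2 → 5 → 7 → 1 → 8 → 9 → 6 → … (one orbit).
The orbit structure of x ↦ 8x mod 11: 2 orbits of sizes [10, 1].
2 cycles on 11: each ℓ→(−1)^(ℓ−1), product (−1)^9 = -1.
Zolotarev: (8|11) = -1, matching the cycle-count sign.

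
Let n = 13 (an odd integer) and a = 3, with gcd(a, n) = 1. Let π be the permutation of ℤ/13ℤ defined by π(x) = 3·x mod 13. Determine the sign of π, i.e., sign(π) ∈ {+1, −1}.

Start at x=1: 1 → 3 → 9 → 1 (one orbit).
5 cycles of lengths [3, 3, 3, 3, 1].
n − c = 13 − 5 = 8; sign = (−1)^8 = +1.

+1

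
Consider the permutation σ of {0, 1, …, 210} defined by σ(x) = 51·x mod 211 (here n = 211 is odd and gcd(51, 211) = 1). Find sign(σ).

+1

Trace 122: π^k(122) = [122, 103, 189, 144, 170, 19, 125] for k=0..6.
3 cycles of lengths [105, 105, 1].
211 − 3 = 208 transpositions; sign(π) = (−1)^208 = +1.
The Jacobi symbol (51|211) = +1 (Zolotarev) agrees.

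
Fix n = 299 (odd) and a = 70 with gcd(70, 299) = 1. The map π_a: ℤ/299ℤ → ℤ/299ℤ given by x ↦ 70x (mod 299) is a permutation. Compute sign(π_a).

-1

Trace 1: π^k(1) = [1, 70, 116, 47] for k=0..3.
π_70 has 92 disjoint cycles with lengths [4, 4, 4, 4, 4, 4, 4, 4, 4, 4, 4, 4, 4, 4, 4, 4, 4, 4, 4, 4, 4, 4, 4, 4, 4, 4, 4, 4, 4, 4, 4, 4, 4, 4, 4, 4, 4, 4, 4, 4, 4, 4, 4, 4, 4, 4, 4, 4, 4, 4, 4, 4, 4, 4, 4, 4, 4, 4, 4, 4, 4, 4, 4, 4, 4, 4, 4, 4, 4, 1, 1, 1, 1, 1, 1, 1, 1, 1, 1, 1, 1, 1, 1, 1, 1, 1, 1, 1, 1, 1, 1, 1] on {0,…,298}.
With 92 cycles on 299 points, sign = (−1)^{299−92} = -1.
Check: (70/299) = -1 by Zolotarev.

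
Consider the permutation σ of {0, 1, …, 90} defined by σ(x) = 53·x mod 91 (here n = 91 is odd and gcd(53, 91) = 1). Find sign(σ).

+1

Start at x=1: 1 → 53 → 79 → 1 (one orbit).
The orbit structure of x ↦ 53x mod 91: 39 orbits of sizes [3, 3, 3, 3, 3, 3, 3, 3, 3, 3, 3, 3, 3, 3, 3, 3, 3, 3, 3, 3, 3, 3, 3, 3, 3, 3, 1, 1, 1, 1, 1, 1, 1, 1, 1, 1, 1, 1, 1].
39 cycles on 91: each ℓ→(−1)^(ℓ−1), product (−1)^52 = +1.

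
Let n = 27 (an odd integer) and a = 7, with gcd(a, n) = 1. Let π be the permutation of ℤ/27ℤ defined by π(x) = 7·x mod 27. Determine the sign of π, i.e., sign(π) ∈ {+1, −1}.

Orbit of 16 under x↦7x: [16, 4, 1, 7, 22, 19, 25]… (length divides ord_27(7)).
π_7 has 7 disjoint cycles with lengths [9, 9, 3, 3, 1, 1, 1] on {0,…,26}.
Σ(ℓ_i−1) = 27−7 = 20; sign = (−1)^20 = +1.
(7|27)_J = +1 (Zolotarev's lemma cross-check).

+1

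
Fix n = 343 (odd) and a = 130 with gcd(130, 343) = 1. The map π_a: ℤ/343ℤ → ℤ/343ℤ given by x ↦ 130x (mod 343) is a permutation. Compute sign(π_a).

+1

Trace 340: π^k(340) = [340, 296, 64, 88, 121, 295, 277] for k=0..6.
7 cycles of lengths [147, 147, 21, 21, 3, 3, 1].
sign(π) = (−1)^{n − #cycles} = (−1)^{343−7} = (−1)^336 = +1.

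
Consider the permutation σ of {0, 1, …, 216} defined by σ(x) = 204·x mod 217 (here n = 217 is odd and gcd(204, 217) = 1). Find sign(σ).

Start at x=1: 1 → 204 → 169 → 190 → 134 → 211 → 78 → … (one orbit).
Decompose π into cycles: lengths [15, 15, 15, 15, 15, 15, 15, 15, 15, 15, 15, 15, 15, 15, 1, 1, 1, 1, 1, 1, 1] (21 cycles, including the fixed point 0).
sign(π) = (−1)^{n − #cycles} = (−1)^{217−21} = (−1)^196 = +1.
The Jacobi symbol (204|217) = +1 (Zolotarev) agrees.

+1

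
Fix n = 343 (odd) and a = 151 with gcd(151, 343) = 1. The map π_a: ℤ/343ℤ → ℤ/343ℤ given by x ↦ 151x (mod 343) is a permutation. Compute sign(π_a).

Orbit of 212 under x↦151x: [212, 113, 256, 240, 225, 18, 317]… (length divides ord_343(151)).
The orbit structure of x ↦ 151x mod 343: 7 orbits of sizes [147, 147, 21, 21, 3, 3, 1].
With 7 cycles on 343 points, sign = (−1)^{343−7} = +1.
Check: (151/343) = +1 by Zolotarev.

+1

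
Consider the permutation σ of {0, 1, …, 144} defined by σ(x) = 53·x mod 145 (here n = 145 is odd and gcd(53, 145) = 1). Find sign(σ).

-1

Trace 81: π^k(81) = [81, 88, 24, 112, 136, 103, 94] for k=0..6.
The orbit structure of x ↦ 53x mod 145: 10 orbits of sizes [28, 28, 28, 28, 7, 7, 7, 7, 4, 1].
With 10 cycles on 145 points, sign = (−1)^{145−10} = -1.
Zolotarev: (53|145) = -1, matching the cycle-count sign.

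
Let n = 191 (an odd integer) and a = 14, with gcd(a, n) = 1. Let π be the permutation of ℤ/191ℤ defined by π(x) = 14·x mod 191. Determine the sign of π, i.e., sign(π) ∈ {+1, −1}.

-1

Start at x=36: 36 → 122 → 180 → 37 → 136 → 185 → 107 → … (one orbit).
6 cycles of lengths [38, 38, 38, 38, 38, 1].
6 cycles on 191: each ℓ→(−1)^(ℓ−1), product (−1)^185 = -1.
Zolotarev: (14|191) = -1, matching the cycle-count sign.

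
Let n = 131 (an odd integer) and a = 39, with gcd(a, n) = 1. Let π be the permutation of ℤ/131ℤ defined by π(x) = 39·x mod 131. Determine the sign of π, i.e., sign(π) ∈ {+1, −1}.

Orbit of 62 under x↦39x: [62, 60, 113, 84, 1, 39, 80]… (length divides ord_131(39)).
π_39 has 11 disjoint cycles with lengths [13, 13, 13, 13, 13, 13, 13, 13, 13, 13, 1] on {0,…,130}.
Σ(ℓ_i−1) = 131−11 = 120; sign = (−1)^120 = +1.
Via Zolotarev, sign(π_{39}) = (39|131) = +1.

+1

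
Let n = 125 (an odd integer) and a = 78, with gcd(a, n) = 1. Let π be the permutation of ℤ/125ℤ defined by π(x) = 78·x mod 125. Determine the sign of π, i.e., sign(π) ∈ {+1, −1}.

-1

Trace 4: π^k(4) = [4, 62, 86, 83, 99, 97, 66] for k=0..6.
Cycle type of π: 100 + 20 + 4 + 1; total 4 cycles.
With 4 cycles on 125 points, sign = (−1)^{125−4} = -1.
Zolotarev: (78|125) = -1, matching the cycle-count sign.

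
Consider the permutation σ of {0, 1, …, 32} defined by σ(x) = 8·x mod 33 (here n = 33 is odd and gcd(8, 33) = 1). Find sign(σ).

Start at x=17: 17 → 4 → 32 → 25 → 2 → 16 → 29 → … (one orbit).
Cycle lengths of π_8 on ℤ/33ℤ: [10, 10, 10, 2, 1]; 5 cycles in total.
33 − 5 = 28 transpositions; sign(π) = (−1)^28 = +1.
Check: (8/33) = +1 by Zolotarev.

+1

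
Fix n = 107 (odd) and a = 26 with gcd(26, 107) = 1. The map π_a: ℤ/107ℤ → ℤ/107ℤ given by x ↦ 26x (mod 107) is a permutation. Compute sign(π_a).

-1

Trace 31: π^k(31) = [31, 57, 91, 12, 98, 87, 15] for k=0..6.
π_26 has 2 disjoint cycles with lengths [106, 1] on {0,…,106}.
n − c = 107 − 2 = 105; sign = (−1)^105 = -1.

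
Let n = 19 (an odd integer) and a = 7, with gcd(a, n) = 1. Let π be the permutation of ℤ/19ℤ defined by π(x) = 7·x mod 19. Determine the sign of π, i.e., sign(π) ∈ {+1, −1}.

Trace 11: π^k(11) = [11, 1, 7] for k=0..2.
Cycle lengths of π_7 on ℤ/19ℤ: [3, 3, 3, 3, 3, 3, 1]; 7 cycles in total.
n − c = 19 − 7 = 12; sign = (−1)^12 = +1.
Zolotarev: (7|19) = +1, matching the cycle-count sign.

+1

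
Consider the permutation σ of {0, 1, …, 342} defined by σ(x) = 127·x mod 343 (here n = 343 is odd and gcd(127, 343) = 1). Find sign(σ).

+1

Start at x=127: 127 → 8 → 330 → 64 → 239 → 169 → 197 → … (one orbit).
Cycle lengths of π_127 on ℤ/343ℤ: [49, 49, 49, 49, 49, 49, 7, 7, 7, 7, 7, 7, 1, 1, 1, 1, 1, 1, 1]; 19 cycles in total.
With 19 cycles on 343 points, sign = (−1)^{343−19} = +1.
(127|343)_J = +1 (Zolotarev's lemma cross-check).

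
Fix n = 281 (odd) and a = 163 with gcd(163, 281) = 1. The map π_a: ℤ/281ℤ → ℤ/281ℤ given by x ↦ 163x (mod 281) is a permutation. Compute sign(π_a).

+1

Start at x=4: 4 → 90 → 58 → 181 → 279 → 236 → 252 → … (one orbit).
Decompose π into cycles: lengths [35, 35, 35, 35, 35, 35, 35, 35, 1] (9 cycles, including the fixed point 0).
With 9 cycles on 281 points, sign = (−1)^{281−9} = +1.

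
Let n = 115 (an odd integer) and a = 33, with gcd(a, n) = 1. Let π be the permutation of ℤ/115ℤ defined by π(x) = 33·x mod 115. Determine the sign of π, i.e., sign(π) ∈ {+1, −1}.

Trace 54: π^k(54) = [54, 57, 41, 88, 29, 37, 71] for k=0..6.
Cycle type of π: 44×2 + 22 + 4 + 1; total 5 cycles.
With 5 cycles on 115 points, sign = (−1)^{115−5} = +1.
Zolotarev: (33|115) = +1, matching the cycle-count sign.

+1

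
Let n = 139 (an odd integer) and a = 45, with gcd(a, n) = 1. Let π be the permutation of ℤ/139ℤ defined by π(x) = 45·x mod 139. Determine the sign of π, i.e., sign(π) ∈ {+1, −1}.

Orbit of 52 under x↦45x: [52, 116, 77, 129, 106, 44, 34]… (length divides ord_139(45)).
Decompose π into cycles: lengths [23, 23, 23, 23, 23, 23, 1] (7 cycles, including the fixed point 0).
sign(π) = (−1)^{n − #cycles} = (−1)^{139−7} = (−1)^132 = +1.
The Jacobi symbol (45|139) = +1 (Zolotarev) agrees.

+1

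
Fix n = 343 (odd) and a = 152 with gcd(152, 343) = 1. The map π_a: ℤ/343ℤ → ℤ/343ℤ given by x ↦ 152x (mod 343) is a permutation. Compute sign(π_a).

Start at x=153: 153 → 275 → 297 → 211 → 173 → 228 → 13 → … (one orbit).
Cycle type of π: 294 + 42 + 6 + 1; total 4 cycles.
With 4 cycles on 343 points, sign = (−1)^{343−4} = -1.
Via Zolotarev, sign(π_{152}) = (152|343) = -1.

-1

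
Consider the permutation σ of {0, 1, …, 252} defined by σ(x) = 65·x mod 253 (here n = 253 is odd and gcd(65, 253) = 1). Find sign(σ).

+1

Orbit of 10 under x↦65x: [10, 144, 252, 188, 76, 133, 43]… (length divides ord_253(65)).
Decompose π into cycles: lengths [22, 22, 22, 22, 22, 22, 22, 22, 22, 22, 22, 2, 2, 2, 2, 2, 1] (17 cycles, including the fixed point 0).
253 − 17 = 236 transpositions; sign(π) = (−1)^236 = +1.
(65|253)_J = +1 (Zolotarev's lemma cross-check).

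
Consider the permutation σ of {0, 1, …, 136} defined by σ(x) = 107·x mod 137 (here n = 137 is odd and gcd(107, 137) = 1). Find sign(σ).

Trace 63: π^k(63) = [63, 28, 119, 129, 103, 61, 88] for k=0..6.
Cycle lengths of π_107 on ℤ/137ℤ: [68, 68, 1]; 3 cycles in total.
3 cycles on 137: each ℓ→(−1)^(ℓ−1), product (−1)^134 = +1.
Zolotarev: (107|137) = +1, matching the cycle-count sign.

+1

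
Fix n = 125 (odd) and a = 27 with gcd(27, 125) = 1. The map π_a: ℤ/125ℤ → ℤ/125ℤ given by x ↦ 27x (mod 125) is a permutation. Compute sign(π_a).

-1

Trace 6: π^k(6) = [6, 37, 124, 98, 21, 67, 59] for k=0..6.
4 cycles of lengths [100, 20, 4, 1].
Σ(ℓ_i−1) = 125−4 = 121; sign = (−1)^121 = -1.
(27|125)_J = -1 (Zolotarev's lemma cross-check).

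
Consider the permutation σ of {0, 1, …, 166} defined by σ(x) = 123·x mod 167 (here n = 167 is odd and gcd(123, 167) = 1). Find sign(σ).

Orbit of 25 under x↦123x: [25, 69, 137, 151, 36, 86, 57]… (length divides ord_167(123)).
Decompose π into cycles: lengths [166, 1] (2 cycles, including the fixed point 0).
2 cycles on 167: each ℓ→(−1)^(ℓ−1), product (−1)^165 = -1.
The Jacobi symbol (123|167) = -1 (Zolotarev) agrees.

-1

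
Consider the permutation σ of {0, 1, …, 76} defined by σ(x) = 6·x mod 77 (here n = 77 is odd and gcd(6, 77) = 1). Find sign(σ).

Trace 62: π^k(62) = [62, 64, 76, 71, 41, 15, 13] for k=0..6.
π_6 has 11 disjoint cycles with lengths [10, 10, 10, 10, 10, 10, 10, 2, 2, 2, 1] on {0,…,76}.
n − c = 77 − 11 = 66; sign = (−1)^66 = +1.
Via Zolotarev, sign(π_{6}) = (6|77) = +1.

+1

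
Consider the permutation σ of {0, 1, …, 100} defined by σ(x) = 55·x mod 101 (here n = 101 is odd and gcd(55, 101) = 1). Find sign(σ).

-1

Orbit of 78 under x↦55x: [78, 48, 14, 63, 31, 89, 47]… (length divides ord_101(55)).
2 cycles of lengths [100, 1].
With 2 cycles on 101 points, sign = (−1)^{101−2} = -1.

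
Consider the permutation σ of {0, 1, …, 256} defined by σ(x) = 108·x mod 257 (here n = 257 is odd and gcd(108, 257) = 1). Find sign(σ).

-1

Start at x=176: 176 → 247 → 205 → 38 → 249 → 164 → 236 → … (one orbit).
The orbit structure of x ↦ 108x mod 257: 2 orbits of sizes [256, 1].
sign(π) = (−1)^{n − #cycles} = (−1)^{257−2} = (−1)^255 = -1.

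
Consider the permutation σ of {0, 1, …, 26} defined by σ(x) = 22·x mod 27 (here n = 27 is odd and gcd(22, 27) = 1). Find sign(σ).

+1

Trace 22: π^k(22) = [22, 25, 10, 4, 7, 19, 13] for k=0..6.
The orbit structure of x ↦ 22x mod 27: 7 orbits of sizes [9, 9, 3, 3, 1, 1, 1].
7 cycles on 27: each ℓ→(−1)^(ℓ−1), product (−1)^20 = +1.
Zolotarev: (22|27) = +1, matching the cycle-count sign.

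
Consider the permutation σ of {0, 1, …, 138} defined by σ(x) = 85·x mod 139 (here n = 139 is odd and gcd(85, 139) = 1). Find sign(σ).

Start at x=107: 107 → 60 → 96 → 98 → 129 → 123 → 30 → … (one orbit).
2 cycles of lengths [138, 1].
With 2 cycles on 139 points, sign = (−1)^{139−2} = -1.
Check: (85/139) = -1 by Zolotarev.

-1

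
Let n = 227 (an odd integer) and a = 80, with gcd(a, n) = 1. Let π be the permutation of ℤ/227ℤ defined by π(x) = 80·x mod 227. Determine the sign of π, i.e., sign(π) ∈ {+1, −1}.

-1

Start at x=108: 108 → 14 → 212 → 162 → 21 → 91 → 16 → … (one orbit).
Cycle lengths of π_80 on ℤ/227ℤ: [226, 1]; 2 cycles in total.
Σ(ℓ_i−1) = 227−2 = 225; sign = (−1)^225 = -1.
Check: (80/227) = -1 by Zolotarev.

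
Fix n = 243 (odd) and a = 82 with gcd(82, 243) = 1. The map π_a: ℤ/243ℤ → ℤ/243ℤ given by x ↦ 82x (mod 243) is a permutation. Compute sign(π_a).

+1

Start at x=1: 1 → 82 → 163 → 1 (one orbit).
π_82 has 135 disjoint cycles with lengths [3, 3, 3, 3, 3, 3, 3, 3, 3, 3, 3, 3, 3, 3, 3, 3, 3, 3, 3, 3, 3, 3, 3, 3, 3, 3, 3, 3, 3, 3, 3, 3, 3, 3, 3, 3, 3, 3, 3, 3, 3, 3, 3, 3, 3, 3, 3, 3, 3, 3, 3, 3, 3, 3, 1, 1, 1, 1, 1, 1, 1, 1, 1, 1, 1, 1, 1, 1, 1, 1, 1, 1, 1, 1, 1, 1, 1, 1, 1, 1, 1, 1, 1, 1, 1, 1, 1, 1, 1, 1, 1, 1, 1, 1, 1, 1, 1, 1, 1, 1, 1, 1, 1, 1, 1, 1, 1, 1, 1, 1, 1, 1, 1, 1, 1, 1, 1, 1, 1, 1, 1, 1, 1, 1, 1, 1, 1, 1, 1, 1, 1, 1, 1, 1, 1] on {0,…,242}.
n − c = 243 − 135 = 108; sign = (−1)^108 = +1.
Zolotarev: (82|243) = +1, matching the cycle-count sign.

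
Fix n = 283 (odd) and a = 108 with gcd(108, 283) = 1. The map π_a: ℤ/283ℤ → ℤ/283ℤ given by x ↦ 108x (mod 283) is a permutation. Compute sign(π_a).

Trace 111: π^k(111) = [111, 102, 262, 279, 134, 39, 250] for k=0..6.
π_108 has 4 disjoint cycles with lengths [94, 94, 94, 1] on {0,…,282}.
sign(π) = (−1)^{n − #cycles} = (−1)^{283−4} = (−1)^279 = -1.
Via Zolotarev, sign(π_{108}) = (108|283) = -1.

-1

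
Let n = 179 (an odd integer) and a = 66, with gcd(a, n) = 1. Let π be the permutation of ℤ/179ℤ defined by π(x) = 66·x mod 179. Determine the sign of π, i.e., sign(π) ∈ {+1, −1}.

Trace 76: π^k(76) = [76, 4, 85, 61, 88, 80, 89] for k=0..6.
Cycle lengths of π_66 on ℤ/179ℤ: [89, 89, 1]; 3 cycles in total.
sign(π) = (−1)^{n − #cycles} = (−1)^{179−3} = (−1)^176 = +1.
(66|179)_J = +1 (Zolotarev's lemma cross-check).

+1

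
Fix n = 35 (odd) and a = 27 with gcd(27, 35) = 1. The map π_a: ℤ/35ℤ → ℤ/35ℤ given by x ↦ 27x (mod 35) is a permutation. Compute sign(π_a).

Trace 29: π^k(29) = [29, 13, 1, 27] for k=0..3.
Cycle lengths of π_27 on ℤ/35ℤ: [4, 4, 4, 4, 4, 4, 4, 2, 2, 2, 1]; 11 cycles in total.
n − c = 35 − 11 = 24; sign = (−1)^24 = +1.

+1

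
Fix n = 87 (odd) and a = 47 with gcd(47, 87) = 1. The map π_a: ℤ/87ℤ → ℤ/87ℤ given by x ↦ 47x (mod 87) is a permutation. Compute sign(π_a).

+1

Trace 11: π^k(11) = [11, 82, 26, 4, 14, 49, 41] for k=0..6.
π_47 has 5 disjoint cycles with lengths [28, 28, 28, 2, 1] on {0,…,86}.
n − c = 87 − 5 = 82; sign = (−1)^82 = +1.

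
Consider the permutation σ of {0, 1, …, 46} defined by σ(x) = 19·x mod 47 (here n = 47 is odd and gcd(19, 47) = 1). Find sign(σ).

-1

Orbit of 37 under x↦19x: [37, 45, 9, 30, 6, 20, 4]… (length divides ord_47(19)).
Cycle type of π: 46 + 1; total 2 cycles.
47 − 2 = 45 transpositions; sign(π) = (−1)^45 = -1.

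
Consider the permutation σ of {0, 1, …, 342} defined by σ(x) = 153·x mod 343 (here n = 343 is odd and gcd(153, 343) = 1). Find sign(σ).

Orbit of 50 under x↦153x: [50, 104, 134, 265, 71, 230, 204]… (length divides ord_343(153)).
Decompose π into cycles: lengths [98, 98, 98, 14, 14, 14, 2, 2, 2, 1] (10 cycles, including the fixed point 0).
With 10 cycles on 343 points, sign = (−1)^{343−10} = -1.
(153|343)_J = -1 (Zolotarev's lemma cross-check).

-1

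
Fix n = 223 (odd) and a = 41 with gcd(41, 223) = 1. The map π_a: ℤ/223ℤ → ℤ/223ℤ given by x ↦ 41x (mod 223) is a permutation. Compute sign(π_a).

+1

Orbit of 119 under x↦41x: [119, 196, 8, 105, 68, 112, 132]… (length divides ord_223(41)).
7 cycles of lengths [37, 37, 37, 37, 37, 37, 1].
Σ(ℓ_i−1) = 223−7 = 216; sign = (−1)^216 = +1.
The Jacobi symbol (41|223) = +1 (Zolotarev) agrees.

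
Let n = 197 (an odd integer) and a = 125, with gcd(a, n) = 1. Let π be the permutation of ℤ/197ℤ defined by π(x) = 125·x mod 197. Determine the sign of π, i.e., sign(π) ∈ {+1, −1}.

-1

Orbit of 188 under x↦125x: [188, 57, 33, 185, 76, 44, 181]… (length divides ord_197(125)).
The orbit structure of x ↦ 125x mod 197: 2 orbits of sizes [196, 1].
Σ(ℓ_i−1) = 197−2 = 195; sign = (−1)^195 = -1.
(125|197)_J = -1 (Zolotarev's lemma cross-check).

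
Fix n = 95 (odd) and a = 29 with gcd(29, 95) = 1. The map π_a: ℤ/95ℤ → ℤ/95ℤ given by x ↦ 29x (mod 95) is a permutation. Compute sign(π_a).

Start at x=11: 11 → 34 → 36 → 94 → 66 → 14 → 26 → … (one orbit).
Cycle type of π: 18×5 + 2×2 + 1; total 8 cycles.
8 cycles on 95: each ℓ→(−1)^(ℓ−1), product (−1)^87 = -1.

-1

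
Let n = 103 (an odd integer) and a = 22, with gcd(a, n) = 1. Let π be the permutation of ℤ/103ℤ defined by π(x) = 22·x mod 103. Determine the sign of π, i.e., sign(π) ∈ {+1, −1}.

Orbit of 61 under x↦22x: [61, 3, 66, 10, 14, 102, 81]… (length divides ord_103(22)).
π_22 has 4 disjoint cycles with lengths [34, 34, 34, 1] on {0,…,102}.
103 − 4 = 99 transpositions; sign(π) = (−1)^99 = -1.

-1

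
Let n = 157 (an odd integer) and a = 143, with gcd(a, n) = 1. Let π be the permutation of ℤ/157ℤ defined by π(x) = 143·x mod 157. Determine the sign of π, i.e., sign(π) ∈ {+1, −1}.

+1

Start at x=108: 108 → 58 → 130 → 64 → 46 → 141 → 67 → … (one orbit).
Cycle type of π: 26×6 + 1; total 7 cycles.
7 cycles on 157: each ℓ→(−1)^(ℓ−1), product (−1)^150 = +1.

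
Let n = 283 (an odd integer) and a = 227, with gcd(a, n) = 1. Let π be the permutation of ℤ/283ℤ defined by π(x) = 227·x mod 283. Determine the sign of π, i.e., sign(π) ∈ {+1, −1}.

+1

Trace 86: π^k(86) = [86, 278, 280, 168, 214, 185, 111] for k=0..6.
Cycle type of π: 141×2 + 1; total 3 cycles.
sign(π) = (−1)^{n − #cycles} = (−1)^{283−3} = (−1)^280 = +1.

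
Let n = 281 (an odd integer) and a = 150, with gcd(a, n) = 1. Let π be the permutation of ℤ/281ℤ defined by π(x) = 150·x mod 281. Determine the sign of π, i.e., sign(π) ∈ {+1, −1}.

-1

Trace 36: π^k(36) = [36, 61, 158, 96, 69, 234, 256] for k=0..6.
The orbit structure of x ↦ 150x mod 281: 2 orbits of sizes [280, 1].
2 cycles on 281: each ℓ→(−1)^(ℓ−1), product (−1)^279 = -1.
(150|281)_J = -1 (Zolotarev's lemma cross-check).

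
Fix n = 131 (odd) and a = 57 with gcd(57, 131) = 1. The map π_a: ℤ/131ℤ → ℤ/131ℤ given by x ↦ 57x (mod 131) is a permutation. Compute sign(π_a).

Orbit of 85 under x↦57x: [85, 129, 17, 52, 82, 89, 95]… (length divides ord_131(57)).
2 cycles of lengths [130, 1].
n − c = 131 − 2 = 129; sign = (−1)^129 = -1.

-1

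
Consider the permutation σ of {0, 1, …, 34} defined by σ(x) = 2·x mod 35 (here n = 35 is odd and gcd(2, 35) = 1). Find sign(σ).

Trace 16: π^k(16) = [16, 32, 29, 23, 11, 22, 9] for k=0..6.
6 cycles of lengths [12, 12, 4, 3, 3, 1].
sign(π) = (−1)^{n − #cycles} = (−1)^{35−6} = (−1)^29 = -1.
Via Zolotarev, sign(π_{2}) = (2|35) = -1.

-1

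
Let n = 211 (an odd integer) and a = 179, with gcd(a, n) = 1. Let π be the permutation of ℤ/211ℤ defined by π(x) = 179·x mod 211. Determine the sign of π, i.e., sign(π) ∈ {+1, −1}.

Start at x=54: 54 → 171 → 14 → 185 → 199 → 173 → 161 → … (one orbit).
π_179 has 11 disjoint cycles with lengths [21, 21, 21, 21, 21, 21, 21, 21, 21, 21, 1] on {0,…,210}.
211 − 11 = 200 transpositions; sign(π) = (−1)^200 = +1.
Zolotarev: (179|211) = +1, matching the cycle-count sign.

+1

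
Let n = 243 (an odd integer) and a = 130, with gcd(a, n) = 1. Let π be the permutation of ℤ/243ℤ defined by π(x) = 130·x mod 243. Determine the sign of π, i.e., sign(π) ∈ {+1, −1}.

Trace 130: π^k(130) = [130, 133, 37, 193, 61, 154, 94] for k=0..6.
11 cycles of lengths [81, 81, 27, 27, 9, 9, 3, 3, 1, 1, 1].
n − c = 243 − 11 = 232; sign = (−1)^232 = +1.
Zolotarev: (130|243) = +1, matching the cycle-count sign.

+1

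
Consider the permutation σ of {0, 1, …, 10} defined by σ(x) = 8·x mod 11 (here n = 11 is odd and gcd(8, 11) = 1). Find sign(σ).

-1

Start at x=2: 2 → 5 → 7 → 1 → 8 → 9 → 6 → … (one orbit).
Cycle type of π: 10 + 1; total 2 cycles.
11 − 2 = 9 transpositions; sign(π) = (−1)^9 = -1.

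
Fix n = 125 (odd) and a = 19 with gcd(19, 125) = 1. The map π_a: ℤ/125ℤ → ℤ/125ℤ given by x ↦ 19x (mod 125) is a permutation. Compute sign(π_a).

+1

Start at x=44: 44 → 86 → 9 → 46 → 124 → 106 → 14 → … (one orbit).
Decompose π into cycles: lengths [50, 50, 10, 10, 2, 2, 1] (7 cycles, including the fixed point 0).
n − c = 125 − 7 = 118; sign = (−1)^118 = +1.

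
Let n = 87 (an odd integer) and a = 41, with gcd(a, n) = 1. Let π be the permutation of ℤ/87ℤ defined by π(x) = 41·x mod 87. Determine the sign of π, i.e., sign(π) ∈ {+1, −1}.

Trace 1: π^k(1) = [1, 41, 28, 17] for k=0..3.
Cycle lengths of π_41 on ℤ/87ℤ: [4, 4, 4, 4, 4, 4, 4, 4, 4, 4, 4, 4, 4, 4, 4, 4, 4, 4, 4, 4, 4, 2, 1]; 23 cycles in total.
23 cycles on 87: each ℓ→(−1)^(ℓ−1), product (−1)^64 = +1.

+1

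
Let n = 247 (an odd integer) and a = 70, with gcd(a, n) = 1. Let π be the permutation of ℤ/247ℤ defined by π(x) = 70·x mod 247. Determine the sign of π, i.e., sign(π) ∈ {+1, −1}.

Orbit of 77 under x↦70x: [77, 203, 131, 31, 194, 242, 144]… (length divides ord_247(70)).
π_70 has 11 disjoint cycles with lengths [36, 36, 36, 36, 36, 36, 18, 4, 4, 4, 1] on {0,…,246}.
sign(π) = (−1)^{n − #cycles} = (−1)^{247−11} = (−1)^236 = +1.
Via Zolotarev, sign(π_{70}) = (70|247) = +1.

+1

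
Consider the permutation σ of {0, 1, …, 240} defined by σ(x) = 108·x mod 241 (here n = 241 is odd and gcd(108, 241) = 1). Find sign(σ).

+1

Trace 120: π^k(120) = [120, 187, 193, 118, 212, 1, 108] for k=0..6.
π_108 has 3 disjoint cycles with lengths [120, 120, 1] on {0,…,240}.
Σ(ℓ_i−1) = 241−3 = 238; sign = (−1)^238 = +1.
The Jacobi symbol (108|241) = +1 (Zolotarev) agrees.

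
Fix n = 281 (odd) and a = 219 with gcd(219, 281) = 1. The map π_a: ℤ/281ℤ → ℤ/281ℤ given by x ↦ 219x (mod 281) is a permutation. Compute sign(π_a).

+1

Trace 213: π^k(213) = [213, 1, 219, 191, 241, 232, 228] for k=0..6.
Cycle type of π: 20×14 + 1; total 15 cycles.
With 15 cycles on 281 points, sign = (−1)^{281−15} = +1.
Zolotarev: (219|281) = +1, matching the cycle-count sign.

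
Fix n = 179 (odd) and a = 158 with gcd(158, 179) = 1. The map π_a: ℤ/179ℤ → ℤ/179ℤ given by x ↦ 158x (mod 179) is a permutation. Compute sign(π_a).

+1

Trace 36: π^k(36) = [36, 139, 124, 81, 89, 100, 48] for k=0..6.
Cycle lengths of π_158 on ℤ/179ℤ: [89, 89, 1]; 3 cycles in total.
n − c = 179 − 3 = 176; sign = (−1)^176 = +1.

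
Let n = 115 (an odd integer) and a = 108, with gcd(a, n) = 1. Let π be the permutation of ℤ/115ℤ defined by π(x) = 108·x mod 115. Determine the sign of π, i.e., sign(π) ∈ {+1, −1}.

Trace 2: π^k(2) = [2, 101, 98, 4, 87, 81, 8] for k=0..6.
Cycle lengths of π_108 on ℤ/115ℤ: [44, 44, 11, 11, 4, 1]; 6 cycles in total.
n − c = 115 − 6 = 109; sign = (−1)^109 = -1.
Zolotarev: (108|115) = -1, matching the cycle-count sign.

-1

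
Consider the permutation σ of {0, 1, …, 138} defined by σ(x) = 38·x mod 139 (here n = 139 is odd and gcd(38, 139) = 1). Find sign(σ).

+1

Trace 96: π^k(96) = [96, 34, 41, 29, 129, 37, 16] for k=0..6.
π_38 has 3 disjoint cycles with lengths [69, 69, 1] on {0,…,138}.
sign(π) = (−1)^{n − #cycles} = (−1)^{139−3} = (−1)^136 = +1.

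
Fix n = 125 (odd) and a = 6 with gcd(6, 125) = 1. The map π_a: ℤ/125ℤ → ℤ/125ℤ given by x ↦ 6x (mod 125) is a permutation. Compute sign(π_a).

+1

Start at x=106: 106 → 11 → 66 → 21 → 1 → 6 → 36 → … (one orbit).
The orbit structure of x ↦ 6x mod 125: 13 orbits of sizes [25, 25, 25, 25, 5, 5, 5, 5, 1, 1, 1, 1, 1].
With 13 cycles on 125 points, sign = (−1)^{125−13} = +1.
Zolotarev: (6|125) = +1, matching the cycle-count sign.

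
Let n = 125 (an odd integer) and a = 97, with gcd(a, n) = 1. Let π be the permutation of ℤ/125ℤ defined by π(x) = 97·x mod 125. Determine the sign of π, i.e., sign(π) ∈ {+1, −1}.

-1

Trace 123: π^k(123) = [123, 56, 57, 29, 63, 111, 17] for k=0..6.
The orbit structure of x ↦ 97x mod 125: 4 orbits of sizes [100, 20, 4, 1].
Σ(ℓ_i−1) = 125−4 = 121; sign = (−1)^121 = -1.
Zolotarev: (97|125) = -1, matching the cycle-count sign.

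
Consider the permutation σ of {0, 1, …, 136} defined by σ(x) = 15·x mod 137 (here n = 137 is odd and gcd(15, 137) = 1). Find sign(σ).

+1

Orbit of 59 under x↦15x: [59, 63, 123, 64, 1, 15, 88]… (length divides ord_137(15)).
π_15 has 5 disjoint cycles with lengths [34, 34, 34, 34, 1] on {0,…,136}.
n − c = 137 − 5 = 132; sign = (−1)^132 = +1.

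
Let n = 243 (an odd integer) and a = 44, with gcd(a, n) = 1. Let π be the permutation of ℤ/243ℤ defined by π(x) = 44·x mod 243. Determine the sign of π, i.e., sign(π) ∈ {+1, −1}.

-1

Trace 179: π^k(179) = [179, 100, 26, 172, 35, 82, 206] for k=0..6.
π_44 has 14 disjoint cycles with lengths [54, 54, 54, 18, 18, 18, 6, 6, 6, 2, 2, 2, 2, 1] on {0,…,242}.
With 14 cycles on 243 points, sign = (−1)^{243−14} = -1.
Check: (44/243) = -1 by Zolotarev.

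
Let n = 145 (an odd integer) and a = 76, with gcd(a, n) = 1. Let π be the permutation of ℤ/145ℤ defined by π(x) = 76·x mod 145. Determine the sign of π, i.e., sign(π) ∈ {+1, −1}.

Start at x=91: 91 → 101 → 136 → 41 → 71 → 31 → 36 → … (one orbit).
10 cycles of lengths [28, 28, 28, 28, 28, 1, 1, 1, 1, 1].
n − c = 145 − 10 = 135; sign = (−1)^135 = -1.
Check: (76/145) = -1 by Zolotarev.

-1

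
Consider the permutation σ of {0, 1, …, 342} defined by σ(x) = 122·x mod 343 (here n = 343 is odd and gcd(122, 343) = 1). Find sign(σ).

Trace 307: π^k(307) = [307, 67, 285, 127, 59, 338, 76] for k=0..6.
The orbit structure of x ↦ 122x mod 343: 4 orbits of sizes [294, 42, 6, 1].
sign(π) = (−1)^{n − #cycles} = (−1)^{343−4} = (−1)^339 = -1.

-1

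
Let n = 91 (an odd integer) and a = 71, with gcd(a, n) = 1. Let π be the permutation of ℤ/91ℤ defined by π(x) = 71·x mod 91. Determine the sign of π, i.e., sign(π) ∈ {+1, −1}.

-1

Start at x=85: 85 → 29 → 57 → 43 → 50 → 1 → 71 → … (one orbit).
14 cycles of lengths [12, 12, 12, 12, 12, 12, 12, 1, 1, 1, 1, 1, 1, 1].
14 cycles on 91: each ℓ→(−1)^(ℓ−1), product (−1)^77 = -1.
(71|91)_J = -1 (Zolotarev's lemma cross-check).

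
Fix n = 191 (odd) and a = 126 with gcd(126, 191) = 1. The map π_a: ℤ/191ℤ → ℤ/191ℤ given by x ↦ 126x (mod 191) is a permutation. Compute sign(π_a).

Start at x=82: 82 → 18 → 167 → 32 → 21 → 163 → 101 → … (one orbit).
Decompose π into cycles: lengths [190, 1] (2 cycles, including the fixed point 0).
Σ(ℓ_i−1) = 191−2 = 189; sign = (−1)^189 = -1.
Zolotarev: (126|191) = -1, matching the cycle-count sign.

-1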